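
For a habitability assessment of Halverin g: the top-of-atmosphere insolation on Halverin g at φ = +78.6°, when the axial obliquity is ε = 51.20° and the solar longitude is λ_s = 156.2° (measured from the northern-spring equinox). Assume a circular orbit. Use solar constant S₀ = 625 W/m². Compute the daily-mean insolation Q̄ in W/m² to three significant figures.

Solar declination: sin δ = sin ε · sin λ_s = sin 51.20° × sin 156.2° = 0.31450, so δ = +18.331°.
cos H₀ = −tan(+78.6°) tan(+18.331°) = -1.6431 ≤ −1 ⇒ polar day, H₀ = π.
Bracket: H₀ sin φ sin δ + cos φ cos δ sin H₀ = 3.1416×0.98027×0.31450 + 0.19766×0.94926×0.00000 = 0.968539 + 0.000000 = 0.968539.
Q̄ = (S₀/π) × [bracket] = (625/π) × 0.968539 = 192.7 W/m².

Q̄ ≈ 193 W/m²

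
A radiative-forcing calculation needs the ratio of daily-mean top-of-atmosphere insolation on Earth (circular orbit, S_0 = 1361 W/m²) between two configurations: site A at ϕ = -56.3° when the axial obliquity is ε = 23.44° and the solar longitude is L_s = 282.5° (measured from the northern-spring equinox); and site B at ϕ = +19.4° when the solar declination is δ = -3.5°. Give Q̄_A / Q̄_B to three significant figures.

— Configuration A (ϕ=-56.3°):
Solar declination: sin δ = sin ε · sin L_s = sin 23.44° × sin 282.5° = -0.38836, so δ = -22.852°.
cos h₀ = −tan(-56.3°) tan(-22.852°) = -0.6319, h₀ = 2.2548 rad.
Bracket: h₀ sin ϕ sin δ + cos ϕ cos δ sin h₀ = 2.2548×-0.83195×-0.38836 + 0.55484×0.92151×0.77503 = 0.728517 + 0.396266 = 1.124783.
Q̄ = (S_0/π) × [bracket] = (1361/π) × 1.124783 = 487.28 W/m².
— Configuration B (ϕ=+19.4°):
cos h₀ = −tan(+19.4°) tan(-3.500°) = 0.0215, h₀ = 1.5493 rad.
Bracket: h₀ sin ϕ sin δ + cos ϕ cos δ sin h₀ = 1.5493×0.33216×-0.06105 + 0.94322×0.99813×0.99977 = -0.031417 + 0.941240 = 0.909823.
Q̄ = (S_0/π) × [bracket] = (1361/π) × 0.909823 = 394.15 W/m².
Ratio Q̄_A / Q̄_B = 487.28 / 394.15 = 1.236.

Q̄_A / Q̄_B ≈ 1.24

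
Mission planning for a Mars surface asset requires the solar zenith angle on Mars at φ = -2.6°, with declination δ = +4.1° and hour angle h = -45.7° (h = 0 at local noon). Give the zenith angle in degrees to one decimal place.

cos θ_z = sin φ sin δ + cos φ cos δ cos h = -0.003243 + 0.695911 = 0.692668.
θ_z = arccos(0.692668) = 46.2°.

θ_z = 46.2°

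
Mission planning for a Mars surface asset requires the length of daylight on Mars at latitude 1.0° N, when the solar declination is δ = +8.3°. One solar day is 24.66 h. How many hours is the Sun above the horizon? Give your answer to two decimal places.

12.35 h

cos H₀ = −tan φ · tan δ = −tan(+1.0°) × tan(+8.300°) = -0.0025, so H₀ = 1.5733 rad = 90.15°.
Daylight = 2H₀/(2π) × 24.66 h = (1.5733/π) × 24.66 = 12.35 h.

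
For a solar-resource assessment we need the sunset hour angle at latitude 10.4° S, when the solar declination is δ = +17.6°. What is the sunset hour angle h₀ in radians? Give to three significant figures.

cos h₀ = −tan ϕ · tan δ = −tan(-10.4°) × tan(+17.600°) = 0.0582, so h₀ = 1.5125 rad = 86.66°.

h₀ = 1.51 rad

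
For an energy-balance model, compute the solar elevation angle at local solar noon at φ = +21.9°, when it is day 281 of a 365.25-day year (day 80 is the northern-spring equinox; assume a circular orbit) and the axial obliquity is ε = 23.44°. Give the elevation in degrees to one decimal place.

Solar longitude: λ_s = 360° × (281 − 80)/365.25 = 198.111°.
sin δ = sin 23.44° × sin 198.111° = -0.12366, so δ = -7.103°.
At local noon the hour angle is zero, so the zenith angle equals |φ − δ| = |+21.9° − (-7.103°)| = 29.003°.
Elevation = 90° − 29.003° = 61.0°.

61.0°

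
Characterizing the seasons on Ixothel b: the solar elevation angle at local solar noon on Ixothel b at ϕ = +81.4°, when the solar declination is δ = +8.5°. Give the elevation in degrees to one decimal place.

At local noon the hour angle is zero, so the zenith angle equals |ϕ − δ| = |+81.4° − (+8.500°)| = 72.900°.
Elevation = 90° − 72.900° = 17.1°.

17.1°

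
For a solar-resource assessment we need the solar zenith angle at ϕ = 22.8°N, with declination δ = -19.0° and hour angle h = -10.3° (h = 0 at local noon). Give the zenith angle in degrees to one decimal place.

cos θ_z = sin ϕ sin δ + cos ϕ cos δ cos h = -0.126163 + 0.857592 = 0.731429.
θ_z = arccos(0.731429) = 43.0°.

θ_z = 43.0°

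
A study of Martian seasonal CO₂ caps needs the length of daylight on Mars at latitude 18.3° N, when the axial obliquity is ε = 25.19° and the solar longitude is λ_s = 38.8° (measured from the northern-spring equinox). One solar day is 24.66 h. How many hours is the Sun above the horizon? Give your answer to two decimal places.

Solar declination: sin δ = sin ε · sin λ_s = sin 25.19° × sin 38.8° = 0.26670, so δ = +15.468°.
cos H₀ = −tan φ · tan δ = −tan(+18.3°) × tan(+15.468°) = -0.0915, so H₀ = 1.6624 rad = 95.25°.
Daylight = 2H₀/(2π) × 24.66 h = (1.6624/π) × 24.66 = 13.05 h.

13.05 h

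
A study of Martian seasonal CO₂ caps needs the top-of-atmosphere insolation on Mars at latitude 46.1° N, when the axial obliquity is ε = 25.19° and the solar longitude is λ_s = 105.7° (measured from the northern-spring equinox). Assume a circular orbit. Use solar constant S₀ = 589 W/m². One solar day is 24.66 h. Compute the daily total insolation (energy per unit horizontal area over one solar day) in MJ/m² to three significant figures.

Solar declination: sin δ = sin ε · sin λ_s = sin 25.19° × sin 105.7° = 0.40974, so δ = +24.189°.
cos H₀ = −tan(+46.1°) tan(+24.189°) = -0.4668, H₀ = 2.0564 rad.
Bracket: H₀ sin φ sin δ + cos φ cos δ sin H₀ = 2.0564×0.72055×0.40974 + 0.69340×0.91220×0.88438 = 0.607128 + 0.559388 = 1.166516.
Q̄ = (S₀/π) × [bracket] = (589/π) × 1.166516 = 218.70 W/m².
Daily total = Q̄ × 24.66 h × 3600 s/h = 218.70 × 24.66 × 3600 / 10⁶ = 19.42 MJ/m².

19.4 MJ/m²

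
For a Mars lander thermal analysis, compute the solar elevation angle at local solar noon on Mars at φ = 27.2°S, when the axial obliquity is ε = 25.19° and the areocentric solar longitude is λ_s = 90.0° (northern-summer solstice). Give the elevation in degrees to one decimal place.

sin δ = sin 25.19° × sin 90.0° = 0.42562, so δ = +25.190°.
At local noon the hour angle is zero, so the zenith angle equals |φ − δ| = |-27.2° − (+25.190°)| = 52.390°.
Elevation = 90° − 52.390° = 37.6°.

37.6°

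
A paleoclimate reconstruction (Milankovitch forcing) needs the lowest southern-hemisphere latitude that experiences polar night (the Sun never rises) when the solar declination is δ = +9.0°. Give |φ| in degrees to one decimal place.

|φ| = 81.0°

Polar night requires cos H₀ = −tan φ tan δ ≥ 1, i.e. tan φ tan δ ≤ −1.
The boundary is |tan φ| · |tan δ| = 1, so |φ| = 90° − |δ| = 90° − 9.0° = 81.0° in the southern hemisphere.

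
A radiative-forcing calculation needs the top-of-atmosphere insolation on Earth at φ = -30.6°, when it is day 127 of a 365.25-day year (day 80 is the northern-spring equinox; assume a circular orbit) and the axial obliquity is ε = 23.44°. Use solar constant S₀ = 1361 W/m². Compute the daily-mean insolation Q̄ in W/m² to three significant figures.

Q̄ ≈ 263 W/m²

Solar longitude: λ_s = 360° × (127 − 80)/365.25 = 46.324°.
sin δ = sin 23.44° × sin 46.324° = 0.28771, so δ = +16.721°.
cos H₀ = −tan(-30.6°) tan(+16.721°) = 0.1777, H₀ = 1.3922 rad.
Bracket: H₀ sin φ sin δ + cos φ cos δ sin H₀ = 1.3922×-0.50904×0.28771 + 0.86074×0.95772×0.98409 = -0.203896 + 0.811233 = 0.607337.
Q̄ = (S₀/π) × [bracket] = (1361/π) × 0.607337 = 263.1 W/m².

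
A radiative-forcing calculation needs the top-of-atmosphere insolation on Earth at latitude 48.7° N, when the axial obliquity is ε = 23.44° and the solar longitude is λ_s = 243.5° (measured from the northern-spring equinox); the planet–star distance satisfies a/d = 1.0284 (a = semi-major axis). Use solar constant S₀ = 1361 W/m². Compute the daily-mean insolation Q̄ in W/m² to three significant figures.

Solar declination: sin δ = sin ε · sin λ_s = sin 23.44° × sin 243.5° = -0.35599, so δ = -20.854°.
cos H₀ = −tan(+48.7°) tan(-20.854°) = 0.4336, H₀ = 1.1223 rad.
Bracket: H₀ sin φ sin δ + cos φ cos δ sin H₀ = 1.1223×0.75126×-0.35599 + 0.66000×0.93449×0.90109 = -0.300149 + 0.555759 = 0.255610.
Inverse-square distance factor (a/d)² = 1.0284² = 1.057607.
Q̄ = (S₀/π) × 1.057607 × [bracket] = (1361/π) × 1.057607 × 0.255610 = 117.1 W/m².

Q̄ ≈ 117 W/m²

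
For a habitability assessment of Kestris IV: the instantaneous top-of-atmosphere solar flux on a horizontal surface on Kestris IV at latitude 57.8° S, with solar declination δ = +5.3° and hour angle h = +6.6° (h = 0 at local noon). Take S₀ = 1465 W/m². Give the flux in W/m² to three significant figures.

cos θ_z = sin φ sin δ + cos φ cos δ cos h = -0.078163 + 0.527082 = 0.448919.
Flux = S₀ · cos θ_z = 1465 × 0.448919 = 657.7 W/m².

658 W/m²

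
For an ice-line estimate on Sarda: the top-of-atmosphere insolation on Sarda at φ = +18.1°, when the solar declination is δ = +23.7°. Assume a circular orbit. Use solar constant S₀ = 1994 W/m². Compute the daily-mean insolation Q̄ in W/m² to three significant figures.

cos H₀ = −tan(+18.1°) tan(+23.700°) = -0.1435, H₀ = 1.7148 rad.
Bracket: H₀ sin φ sin δ + cos φ cos δ sin H₀ = 1.7148×0.31068×0.40195 + 0.95052×0.91566×0.98965 = 0.214140 + 0.861345 = 1.075485.
Q̄ = (S₀/π) × [bracket] = (1994/π) × 1.075485 = 682.6 W/m².

Q̄ ≈ 683 W/m²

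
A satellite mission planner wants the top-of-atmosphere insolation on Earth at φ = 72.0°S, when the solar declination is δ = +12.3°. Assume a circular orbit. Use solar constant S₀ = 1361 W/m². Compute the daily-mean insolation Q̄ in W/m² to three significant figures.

Q̄ ≈ 23.7 W/m²

cos H₀ = −tan(-72.0°) tan(+12.300°) = 0.6710, H₀ = 0.8352 rad.
Bracket: H₀ sin φ sin δ + cos φ cos δ sin H₀ = 0.8352×-0.95106×0.21303 + 0.30902×0.97705×0.74142 = -0.169215 + 0.223855 = 0.054640.
Q̄ = (S₀/π) × [bracket] = (1361/π) × 0.054640 = 23.67 W/m².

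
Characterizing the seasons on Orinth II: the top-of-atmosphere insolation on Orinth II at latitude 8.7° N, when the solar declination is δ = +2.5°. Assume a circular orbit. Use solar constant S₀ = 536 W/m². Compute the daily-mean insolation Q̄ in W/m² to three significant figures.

Q̄ ≈ 170 W/m²

cos H₀ = −tan(+8.7°) tan(+2.500°) = -0.0067, H₀ = 1.5775 rad.
Bracket: H₀ sin φ sin δ + cos φ cos δ sin H₀ = 1.5775×0.15126×0.04362 + 0.98849×0.99905×0.99998 = 0.010408 + 0.987531 = 0.997939.
Q̄ = (S₀/π) × [bracket] = (536/π) × 0.997939 = 170.3 W/m².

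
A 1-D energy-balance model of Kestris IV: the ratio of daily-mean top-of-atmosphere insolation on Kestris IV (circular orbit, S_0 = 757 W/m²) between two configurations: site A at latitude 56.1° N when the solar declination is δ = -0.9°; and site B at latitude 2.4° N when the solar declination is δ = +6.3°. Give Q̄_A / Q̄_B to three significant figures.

— Configuration A (ϕ=+56.1°):
cos h₀ = −tan(+56.1°) tan(-0.900°) = 0.0234, h₀ = 1.5474 rad.
Bracket: h₀ sin ϕ sin δ + cos ϕ cos δ sin h₀ = 1.5474×0.83001×-0.01571 + 0.55775×0.99988×0.99973 = -0.020177 + 0.557532 = 0.537355.
Q̄ = (S_0/π) × [bracket] = (757/π) × 0.537355 = 129.48 W/m².
— Configuration B (ϕ=+2.4°):
cos h₀ = −tan(+2.4°) tan(+6.300°) = -0.0046, h₀ = 1.5754 rad.
Bracket: h₀ sin ϕ sin δ + cos ϕ cos δ sin h₀ = 1.5754×0.04188×0.10973 + 0.99912×0.99396×0.99999 = 0.007240 + 0.993075 = 1.000315.
Q̄ = (S_0/π) × [bracket] = (757/π) × 1.000315 = 241.04 W/m².
Ratio Q̄_A / Q̄_B = 129.48 / 241.04 = 0.5372.

Q̄_A / Q̄_B ≈ 0.537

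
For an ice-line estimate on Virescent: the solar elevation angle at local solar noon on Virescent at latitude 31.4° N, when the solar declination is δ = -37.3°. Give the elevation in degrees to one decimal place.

At local noon the hour angle is zero, so the zenith angle equals |ϕ − δ| = |+31.4° − (-37.300°)| = 68.700°.
Elevation = 90° − 68.700° = 21.3°.

21.3°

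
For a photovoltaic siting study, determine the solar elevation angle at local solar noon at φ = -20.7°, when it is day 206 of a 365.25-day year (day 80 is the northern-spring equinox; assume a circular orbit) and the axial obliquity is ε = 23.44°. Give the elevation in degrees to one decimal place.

Solar longitude: λ_s = 360° × (206 − 80)/365.25 = 124.189°.
sin δ = sin 23.44° × sin 124.189° = 0.32905, so δ = +19.211°.
At local noon the hour angle is zero, so the zenith angle equals |φ − δ| = |-20.7° − (+19.211°)| = 39.911°.
Elevation = 90° − 39.911° = 50.1°.

50.1°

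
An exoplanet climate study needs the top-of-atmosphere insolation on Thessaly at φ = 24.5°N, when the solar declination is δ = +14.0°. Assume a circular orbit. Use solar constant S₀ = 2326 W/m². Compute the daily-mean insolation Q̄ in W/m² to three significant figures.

cos H₀ = −tan(+24.5°) tan(+14.000°) = -0.1136, H₀ = 1.6847 rad.
Bracket: H₀ sin φ sin δ + cos φ cos δ sin H₀ = 1.6847×0.41469×0.24192 + 0.90996×0.97030×0.99352 = 0.169012 + 0.877213 = 1.046225.
Q̄ = (S₀/π) × [bracket] = (2326/π) × 1.046225 = 774.6 W/m².

Q̄ ≈ 775 W/m²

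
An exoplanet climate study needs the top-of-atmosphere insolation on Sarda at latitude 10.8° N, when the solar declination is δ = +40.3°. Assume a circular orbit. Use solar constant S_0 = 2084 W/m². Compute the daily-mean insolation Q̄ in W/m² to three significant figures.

Q̄ ≈ 630 W/m²

cos h₀ = −tan(+10.8°) tan(+40.300°) = -0.1618, h₀ = 1.7333 rad.
Bracket: h₀ sin ϕ sin δ + cos ϕ cos δ sin h₀ = 1.7333×0.18738×0.64679 + 0.98229×0.76267×0.98683 = 0.210068 + 0.739297 = 0.949365.
Q̄ = (S_0/π) × [bracket] = (2084/π) × 0.949365 = 629.8 W/m².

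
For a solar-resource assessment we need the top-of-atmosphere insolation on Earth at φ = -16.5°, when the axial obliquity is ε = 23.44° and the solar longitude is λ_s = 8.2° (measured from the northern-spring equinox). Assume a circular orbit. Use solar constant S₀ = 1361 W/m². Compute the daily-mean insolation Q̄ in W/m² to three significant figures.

Solar declination: sin δ = sin ε · sin λ_s = sin 23.44° × sin 8.2° = 0.05674, so δ = +3.252°.
cos H₀ = −tan(-16.5°) tan(+3.252°) = 0.0168, H₀ = 1.5540 rad.
Bracket: H₀ sin φ sin δ + cos φ cos δ sin H₀ = 1.5540×-0.28402×0.05674 + 0.95882×0.99839×0.99986 = -0.025043 + 0.957142 = 0.932099.
Q̄ = (S₀/π) × [bracket] = (1361/π) × 0.932099 = 403.8 W/m².

Q̄ ≈ 404 W/m²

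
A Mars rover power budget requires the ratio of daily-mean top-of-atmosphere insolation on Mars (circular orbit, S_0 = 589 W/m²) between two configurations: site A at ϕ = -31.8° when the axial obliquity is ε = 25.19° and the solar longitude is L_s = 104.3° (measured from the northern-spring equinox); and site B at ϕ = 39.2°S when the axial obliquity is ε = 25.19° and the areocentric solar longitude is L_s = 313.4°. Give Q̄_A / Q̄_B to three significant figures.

Q̄_A / Q̄_B ≈ 0.433

— Configuration A (ϕ=-31.8°):
Solar declination: sin δ = sin ε · sin L_s = sin 25.19° × sin 104.3° = 0.41243, so δ = +24.358°.
cos h₀ = −tan(-31.8°) tan(+24.358°) = 0.2807, h₀ = 1.2863 rad.
Bracket: h₀ sin ϕ sin δ + cos ϕ cos δ sin h₀ = 1.2863×-0.52696×0.41243 + 0.84989×0.91099×0.95979 = -0.279557 + 0.743109 = 0.463552.
Q̄ = (S_0/π) × [bracket] = (589/π) × 0.463552 = 86.909 W/m².
— Configuration B (ϕ=-39.2°):
sin δ = sin 25.19° × sin 313.4° = -0.30925, so δ = -18.014°.
cos h₀ = −tan(-39.2°) tan(-18.014°) = -0.2652, h₀ = 1.8392 rad.
Bracket: h₀ sin ϕ sin δ + cos ϕ cos δ sin h₀ = 1.8392×-0.63203×-0.30925 + 0.77494×0.95098×0.96419 = 0.359481 + 0.710562 = 1.070043.
Q̄ = (S_0/π) × [bracket] = (589/π) × 1.070043 = 200.62 W/m².
Ratio Q̄_A / Q̄_B = 86.909 / 200.62 = 0.4332.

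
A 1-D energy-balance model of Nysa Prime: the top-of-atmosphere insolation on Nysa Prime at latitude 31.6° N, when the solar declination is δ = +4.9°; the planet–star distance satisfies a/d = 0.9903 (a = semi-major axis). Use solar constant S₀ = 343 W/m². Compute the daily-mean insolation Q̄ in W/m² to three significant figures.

cos H₀ = −tan(+31.6°) tan(+4.900°) = -0.0527, H₀ = 1.6236 rad.
Bracket: H₀ sin φ sin δ + cos φ cos δ sin H₀ = 1.6236×0.52399×0.08542 + 0.85173×0.99635×0.99861 = 0.072671 + 0.847442 = 0.920113.
Inverse-square distance factor (a/d)² = 0.9903² = 0.980694.
Q̄ = (S₀/π) × 0.980694 × [bracket] = (343/π) × 0.980694 × 0.920113 = 98.52 W/m².

Q̄ ≈ 98.5 W/m²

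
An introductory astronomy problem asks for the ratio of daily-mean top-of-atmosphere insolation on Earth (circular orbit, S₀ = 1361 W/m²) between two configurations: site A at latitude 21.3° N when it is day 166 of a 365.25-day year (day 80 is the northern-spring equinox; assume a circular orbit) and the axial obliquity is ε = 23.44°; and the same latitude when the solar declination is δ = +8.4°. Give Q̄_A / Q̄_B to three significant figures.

Q̄_A / Q̄_B ≈ 1.09

— Configuration A (φ=+21.3°):
Solar longitude: λ_s = 360° × (166 − 80)/365.25 = 84.764°.
sin δ = sin 23.44° × sin 84.764° = 0.39613, so δ = +23.336°.
cos H₀ = −tan(+21.3°) tan(+23.336°) = -0.1682, H₀ = 1.7398 rad.
Bracket: H₀ sin φ sin δ + cos φ cos δ sin H₀ = 1.7398×0.36325×0.39613 + 0.93169×0.91820×0.98575 = 0.250347 + 0.843287 = 1.093634.
Q̄ = (S₀/π) × [bracket] = (1361/π) × 1.093634 = 473.78 W/m².
— Configuration B (φ=+21.3°):
cos H₀ = −tan(+21.3°) tan(+8.400°) = -0.0576, H₀ = 1.6284 rad.
Bracket: H₀ sin φ sin δ + cos φ cos δ sin H₀ = 1.6284×0.36325×0.14608 + 0.93169×0.98927×0.99834 = 0.086409 + 0.920163 = 1.006572.
Q̄ = (S₀/π) × [bracket] = (1361/π) × 1.006572 = 436.07 W/m².
Ratio Q̄_A / Q̄_B = 473.78 / 436.07 = 1.086.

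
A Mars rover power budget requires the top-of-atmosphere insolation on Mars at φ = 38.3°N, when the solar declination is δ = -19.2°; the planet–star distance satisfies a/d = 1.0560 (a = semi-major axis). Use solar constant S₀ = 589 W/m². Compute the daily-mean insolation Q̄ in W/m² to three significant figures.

Q̄ ≈ 93.9 W/m²

cos H₀ = −tan(+38.3°) tan(-19.200°) = 0.2750, H₀ = 1.2922 rad.
Bracket: H₀ sin φ sin δ + cos φ cos δ sin H₀ = 1.2922×0.61978×-0.32887 + 0.78478×0.94438×0.96144 = -0.263385 + 0.712553 = 0.449168.
Inverse-square distance factor (a/d)² = 1.0560² = 1.115136.
Q̄ = (S₀/π) × 1.115136 × [bracket] = (589/π) × 1.115136 × 0.449168 = 93.91 W/m².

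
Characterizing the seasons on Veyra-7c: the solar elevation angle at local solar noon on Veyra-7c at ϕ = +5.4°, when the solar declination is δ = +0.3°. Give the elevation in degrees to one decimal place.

84.9°

At local noon the hour angle is zero, so the zenith angle equals |ϕ − δ| = |+5.4° − (+0.300°)| = 5.100°.
Elevation = 90° − 5.100° = 84.9°.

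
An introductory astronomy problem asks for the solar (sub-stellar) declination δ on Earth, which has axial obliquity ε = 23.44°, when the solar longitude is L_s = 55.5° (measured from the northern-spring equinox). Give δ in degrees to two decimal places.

δ = +19.14°

sin δ = sin ε · sin L_s = sin 23.44° × sin 55.5° = 0.327828.
δ = arcsin(0.327828) = +19.14°.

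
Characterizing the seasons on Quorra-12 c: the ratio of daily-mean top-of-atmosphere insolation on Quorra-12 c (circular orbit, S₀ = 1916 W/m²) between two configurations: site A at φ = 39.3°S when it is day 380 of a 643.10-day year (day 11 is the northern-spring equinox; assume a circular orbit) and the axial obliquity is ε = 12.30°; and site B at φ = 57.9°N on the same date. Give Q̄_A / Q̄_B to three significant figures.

— Configuration A (φ=-39.3°):
Solar longitude: λ_s = 360° × (380 − 11)/643.10 = 206.562°.
sin δ = sin 12.30° × sin 206.562° = -0.09526, so δ = -5.466°.
cos H₀ = −tan(-39.3°) tan(-5.466°) = -0.0783, H₀ = 1.6492 rad.
Bracket: H₀ sin φ sin δ + cos φ cos δ sin H₀ = 1.6492×-0.63338×-0.09526 + 0.77384×0.99545×0.99693 = 0.099506 + 0.767954 = 0.867460.
Q̄ = (S₀/π) × [bracket] = (1916/π) × 0.867460 = 529.05 W/m².
— Configuration B (φ=+57.9°):
cos H₀ = −tan(+57.9°) tan(-5.466°) = 0.1526, H₀ = 1.4176 rad.
Bracket: H₀ sin φ sin δ + cos φ cos δ sin H₀ = 1.4176×0.84712×-0.09526 + 0.53140×0.99545×0.98830 = -0.114396 + 0.522793 = 0.408397.
Q̄ = (S₀/π) × [bracket] = (1916/π) × 0.408397 = 249.07 W/m².
Ratio Q̄_A / Q̄_B = 529.05 / 249.07 = 2.124.

Q̄_A / Q̄_B ≈ 2.12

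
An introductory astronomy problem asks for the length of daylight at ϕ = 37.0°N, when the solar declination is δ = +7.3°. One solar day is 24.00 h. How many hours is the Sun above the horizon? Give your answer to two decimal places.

cos h₀ = −tan ϕ · tan δ = −tan(+37.0°) × tan(+7.300°) = -0.0965, so h₀ = 1.6675 rad = 95.54°.
Daylight = 2h₀/(2π) × 24.00 h = (1.6675/π) × 24.00 = 12.74 h.

12.74 h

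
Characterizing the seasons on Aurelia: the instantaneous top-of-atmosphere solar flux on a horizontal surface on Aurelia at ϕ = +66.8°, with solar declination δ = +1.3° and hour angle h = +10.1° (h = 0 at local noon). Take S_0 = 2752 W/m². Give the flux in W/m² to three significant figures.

cos θ_z = sin ϕ sin δ + cos ϕ cos δ cos h = 0.020853 + 0.387737 = 0.408590.
Flux = S_0 · cos θ_z = 2752 × 0.408590 = 1124 W/m².

1.12e+03 W/m²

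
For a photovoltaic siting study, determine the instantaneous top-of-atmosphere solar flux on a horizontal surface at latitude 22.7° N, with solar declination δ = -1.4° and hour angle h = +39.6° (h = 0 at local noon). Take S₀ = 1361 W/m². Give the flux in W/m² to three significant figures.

954 W/m²

cos θ_z = sin φ sin δ + cos φ cos δ cos h = -0.009429 + 0.710616 = 0.701187.
Flux = S₀ · cos θ_z = 1361 × 0.701187 = 954.3 W/m².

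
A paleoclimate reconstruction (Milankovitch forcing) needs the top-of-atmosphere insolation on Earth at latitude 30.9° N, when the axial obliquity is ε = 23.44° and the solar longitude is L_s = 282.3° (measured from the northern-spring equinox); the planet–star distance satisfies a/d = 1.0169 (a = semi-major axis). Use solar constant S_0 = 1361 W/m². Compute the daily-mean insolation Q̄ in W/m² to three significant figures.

Q̄ ≈ 225 W/m²

Solar declination: sin δ = sin ε · sin L_s = sin 23.44° × sin 282.3° = -0.38866, so δ = -22.871°.
cos h₀ = −tan(+30.9°) tan(-22.871°) = 0.2525, h₀ = 1.3156 rad.
Bracket: h₀ sin ϕ sin δ + cos ϕ cos δ sin h₀ = 1.3156×0.51354×-0.38866 + 0.85806×0.92138×0.96761 = -0.262584 + 0.764992 = 0.502408.
Inverse-square distance factor (a/d)² = 1.0169² = 1.034086.
Q̄ = (S_0/π) × 1.034086 × [bracket] = (1361/π) × 1.034086 × 0.502408 = 225.1 W/m².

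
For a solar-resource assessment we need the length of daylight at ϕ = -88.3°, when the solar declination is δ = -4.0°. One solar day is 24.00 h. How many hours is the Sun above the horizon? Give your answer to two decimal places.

Sunrise equation: cos h₀ = −tan ϕ · tan δ = -2.3561 ≤ −1, so the Sun never sets (polar day) and h₀ = π.
Daylight = 2h₀/(2π) × 24.00 h = (3.1416/π) × 24.00 = 24.00 h.

24.00 h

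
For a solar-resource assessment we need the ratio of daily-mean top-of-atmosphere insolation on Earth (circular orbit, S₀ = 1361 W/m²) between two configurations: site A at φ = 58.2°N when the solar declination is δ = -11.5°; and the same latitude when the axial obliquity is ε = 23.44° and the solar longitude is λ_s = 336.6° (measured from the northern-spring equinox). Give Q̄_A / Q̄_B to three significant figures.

Q̄_A / Q̄_B ≈ 0.851

— Configuration A (φ=+58.2°):
cos H₀ = −tan(+58.2°) tan(-11.500°) = 0.3281, H₀ = 1.2365 rad.
Bracket: H₀ sin φ sin δ + cos φ cos δ sin H₀ = 1.2365×0.84989×-0.19937 + 0.52696×0.97992×0.94463 = -0.209516 + 0.487787 = 0.278271.
Q̄ = (S₀/π) × [bracket] = (1361/π) × 0.278271 = 120.55 W/m².
— Configuration B (φ=+58.2°):
Solar declination: sin δ = sin ε · sin λ_s = sin 23.44° × sin 336.6° = -0.15798, so δ = -9.090°.
cos H₀ = −tan(+58.2°) tan(-9.090°) = 0.2580, H₀ = 1.3098 rad.
Bracket: H₀ sin φ sin δ + cos φ cos δ sin H₀ = 1.3098×0.84989×-0.15798 + 0.52696×0.98744×0.96613 = -0.175861 + 0.502717 = 0.326856.
Q̄ = (S₀/π) × [bracket] = (1361/π) × 0.326856 = 141.60 W/m².
Ratio Q̄_A / Q̄_B = 120.55 / 141.60 = 0.8513.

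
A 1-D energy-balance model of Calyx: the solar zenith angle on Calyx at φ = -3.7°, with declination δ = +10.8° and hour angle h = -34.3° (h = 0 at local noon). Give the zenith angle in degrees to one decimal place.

cos θ_z = sin φ sin δ + cos φ cos δ cos h = -0.012092 + 0.809774 = 0.797682.
θ_z = arccos(0.797682) = 37.1°.

θ_z = 37.1°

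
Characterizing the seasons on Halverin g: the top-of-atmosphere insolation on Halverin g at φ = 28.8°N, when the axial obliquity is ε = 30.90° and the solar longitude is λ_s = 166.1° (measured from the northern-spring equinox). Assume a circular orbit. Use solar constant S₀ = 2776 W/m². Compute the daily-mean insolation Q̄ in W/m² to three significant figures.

Solar declination: sin δ = sin ε · sin λ_s = sin 30.90° × sin 166.1° = 0.12337, so δ = +7.086°.
cos H₀ = −tan(+28.8°) tan(+7.086°) = -0.0683, H₀ = 1.6392 rad.
Bracket: H₀ sin φ sin δ + cos φ cos δ sin H₀ = 1.6392×0.48175×0.12337 + 0.87631×0.99236×0.99766 = 0.097423 + 0.867580 = 0.965003.
Q̄ = (S₀/π) × [bracket] = (2776/π) × 0.965003 = 852.7 W/m².

Q̄ ≈ 853 W/m²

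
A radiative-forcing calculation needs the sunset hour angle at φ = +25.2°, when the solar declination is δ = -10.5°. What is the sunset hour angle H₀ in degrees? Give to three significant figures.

cos H₀ = −tan φ · tan δ = −tan(+25.2°) × tan(-10.500°) = 0.0872, so H₀ = 1.4835 rad = 85.00°.

H₀ = 85.0°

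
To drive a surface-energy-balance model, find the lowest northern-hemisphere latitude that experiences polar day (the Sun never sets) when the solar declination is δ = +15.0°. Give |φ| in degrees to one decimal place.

Polar day requires cos H₀ = −tan φ tan δ ≤ −1, i.e. tan φ tan δ ≥ 1.
The boundary is |tan φ| · |tan δ| = 1, so |φ| = 90° − |δ| = 90° − 15.0° = 75.0° in the northern hemisphere.

|φ| = 75.0°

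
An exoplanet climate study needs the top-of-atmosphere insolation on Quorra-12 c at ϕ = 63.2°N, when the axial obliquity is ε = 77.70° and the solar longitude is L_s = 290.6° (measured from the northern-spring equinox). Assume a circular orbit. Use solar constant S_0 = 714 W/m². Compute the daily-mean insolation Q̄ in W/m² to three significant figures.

Q̄ ≈ 0.00 W/m²

Solar declination: sin δ = sin ε · sin L_s = sin 77.70° × sin 290.6° = -0.91457, so δ = -66.145°.
cos h₀ = −tan(+63.2°) tan(-66.145°) = 4.4769 ≥ 1 ⇒ polar night, h₀ = 0 and Q̄ = 0.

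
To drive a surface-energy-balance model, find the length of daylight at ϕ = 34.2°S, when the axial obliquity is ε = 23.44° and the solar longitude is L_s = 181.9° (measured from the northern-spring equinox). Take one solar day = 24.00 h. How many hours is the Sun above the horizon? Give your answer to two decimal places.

12.07 h

Solar declination: sin δ = sin ε · sin L_s = sin 23.44° × sin 181.9° = -0.01319, so δ = -0.756°.
cos h₀ = −tan ϕ · tan δ = −tan(-34.2°) × tan(-0.756°) = -0.0090, so h₀ = 1.5798 rad = 90.51°.
Daylight = 2h₀/(2π) × 24.00 h = (1.5798/π) × 24.00 = 12.07 h.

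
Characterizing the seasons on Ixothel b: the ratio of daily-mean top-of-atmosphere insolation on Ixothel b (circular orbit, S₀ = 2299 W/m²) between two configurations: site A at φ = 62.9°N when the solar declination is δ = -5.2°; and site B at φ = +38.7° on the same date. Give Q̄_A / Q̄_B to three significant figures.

Q̄_A / Q̄_B ≈ 0.484

— Configuration A (φ=+62.9°):
cos H₀ = −tan(+62.9°) tan(-5.200°) = 0.1778, H₀ = 1.3920 rad.
Bracket: H₀ sin φ sin δ + cos φ cos δ sin H₀ = 1.3920×0.89021×-0.09063 + 0.45554×0.99588×0.98406 = -0.112306 + 0.446432 = 0.334126.
Q̄ = (S₀/π) × [bracket] = (2299/π) × 0.334126 = 244.51 W/m².
— Configuration B (φ=+38.7°):
cos H₀ = −tan(+38.7°) tan(-5.200°) = 0.0729, H₀ = 1.4978 rad.
Bracket: H₀ sin φ sin δ + cos φ cos δ sin H₀ = 1.4978×0.62524×-0.09063 + 0.78043×0.99588×0.99734 = -0.084874 + 0.775147 = 0.690273.
Q̄ = (S₀/π) × [bracket] = (2299/π) × 0.690273 = 505.14 W/m².
Ratio Q̄_A / Q̄_B = 244.51 / 505.14 = 0.4840.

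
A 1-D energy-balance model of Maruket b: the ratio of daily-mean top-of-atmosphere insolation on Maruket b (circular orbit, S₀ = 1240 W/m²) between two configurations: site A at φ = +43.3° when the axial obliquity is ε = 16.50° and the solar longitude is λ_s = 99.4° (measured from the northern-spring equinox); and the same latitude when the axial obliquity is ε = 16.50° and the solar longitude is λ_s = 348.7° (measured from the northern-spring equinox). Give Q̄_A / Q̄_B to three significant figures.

Q̄_A / Q̄_B ≈ 1.54

— Configuration A (φ=+43.3°):
Solar declination: sin δ = sin ε · sin λ_s = sin 16.50° × sin 99.4° = 0.28020, so δ = +16.272°.
cos H₀ = −tan(+43.3°) tan(+16.272°) = -0.2751, H₀ = 1.8495 rad.
Bracket: H₀ sin φ sin δ + cos φ cos δ sin H₀ = 1.8495×0.68582×0.28020 + 0.72777×0.95994×0.96142 = 0.355412 + 0.671663 = 1.027075.
Q̄ = (S₀/π) × [bracket] = (1240/π) × 1.027075 = 405.39 W/m².
— Configuration B (φ=+43.3°):
Solar declination: sin δ = sin ε · sin λ_s = sin 16.50° × sin 348.7° = -0.05565, so δ = -3.190°.
cos H₀ = −tan(+43.3°) tan(-3.190°) = 0.0525, H₀ = 1.5182 rad.
Bracket: H₀ sin φ sin δ + cos φ cos δ sin H₀ = 1.5182×0.68582×-0.05565 + 0.72777×0.99845×0.99862 = -0.057943 + 0.725639 = 0.667696.
Q̄ = (S₀/π) × [bracket] = (1240/π) × 0.667696 = 263.54 W/m².
Ratio Q̄_A / Q̄_B = 405.39 / 263.54 = 1.538.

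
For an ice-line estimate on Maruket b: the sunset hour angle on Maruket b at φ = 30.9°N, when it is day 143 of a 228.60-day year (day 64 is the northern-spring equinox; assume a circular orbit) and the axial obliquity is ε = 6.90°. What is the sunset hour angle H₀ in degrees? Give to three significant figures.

Solar longitude: λ_s = 360° × (143 − 64)/228.60 = 124.409°.
sin δ = sin 6.90° × sin 124.409° = 0.09912, so δ = +5.688°.
cos H₀ = −tan φ · tan δ = −tan(+30.9°) × tan(+5.688°) = -0.0596, so H₀ = 1.6304 rad = 93.42°.

H₀ = 93.4°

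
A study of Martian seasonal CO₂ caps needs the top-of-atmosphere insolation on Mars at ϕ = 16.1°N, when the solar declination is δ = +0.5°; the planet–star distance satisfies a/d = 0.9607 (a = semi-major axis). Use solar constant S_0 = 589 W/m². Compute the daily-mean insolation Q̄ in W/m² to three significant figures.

cos h₀ = −tan(+16.1°) tan(+0.500°) = -0.0025, h₀ = 1.5733 rad.
Bracket: h₀ sin ϕ sin δ + cos ϕ cos δ sin h₀ = 1.5733×0.27731×0.00873 + 0.96078×0.99996×1.00000 = 0.003809 + 0.960742 = 0.964551.
Inverse-square distance factor (a/d)² = 0.9607² = 0.922944.
Q̄ = (S_0/π) × 0.922944 × [bracket] = (589/π) × 0.922944 × 0.964551 = 166.9 W/m².

Q̄ ≈ 167 W/m²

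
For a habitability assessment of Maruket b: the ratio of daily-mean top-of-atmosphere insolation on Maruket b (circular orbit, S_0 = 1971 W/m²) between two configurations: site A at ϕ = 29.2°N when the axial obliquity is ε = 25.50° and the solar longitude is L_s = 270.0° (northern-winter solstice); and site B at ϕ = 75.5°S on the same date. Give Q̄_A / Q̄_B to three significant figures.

— Configuration A (ϕ=+29.2°):
Solar declination: sin δ = sin ε · sin L_s = sin 25.50° × sin 270.0° = -0.43051, so δ = -25.500°.
cos h₀ = −tan(+29.2°) tan(-25.500°) = 0.2666, h₀ = 1.3010 rad.
Bracket: h₀ sin ϕ sin δ + cos ϕ cos δ sin h₀ = 1.3010×0.48786×-0.43051 + 0.87292×0.90259×0.96381 = -0.273247 + 0.759375 = 0.486128.
Q̄ = (S_0/π) × [bracket] = (1971/π) × 0.486128 = 304.99 W/m².
— Configuration B (ϕ=-75.5°):
cos h₀ = −tan(-75.5°) tan(-25.500°) = -1.8443 ≤ −1 ⇒ polar day, h₀ = π.
Bracket: h₀ sin ϕ sin δ + cos ϕ cos δ sin h₀ = 3.1416×-0.96815×-0.43051 + 0.25038×0.90259×0.00000 = 1.309413 + 0.000000 = 1.309413.
Q̄ = (S_0/π) × [bracket] = (1971/π) × 1.309413 = 821.51 W/m².
Ratio Q̄_A / Q̄_B = 304.99 / 821.51 = 0.3713.

Q̄_A / Q̄_B ≈ 0.371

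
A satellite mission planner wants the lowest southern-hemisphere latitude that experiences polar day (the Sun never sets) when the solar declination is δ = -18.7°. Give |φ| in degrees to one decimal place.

|φ| = 71.3°

Polar day requires cos H₀ = −tan φ tan δ ≤ −1, i.e. tan φ tan δ ≥ 1.
The boundary is |tan φ| · |tan δ| = 1, so |φ| = 90° − |δ| = 90° − 18.7° = 71.3° in the southern hemisphere.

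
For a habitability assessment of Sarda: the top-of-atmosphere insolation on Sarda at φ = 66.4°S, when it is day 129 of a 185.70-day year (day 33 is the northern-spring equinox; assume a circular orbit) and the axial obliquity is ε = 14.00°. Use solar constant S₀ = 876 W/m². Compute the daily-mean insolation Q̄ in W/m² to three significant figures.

Q̄ ≈ 122 W/m²

Solar longitude: λ_s = 360° × (129 − 33)/185.70 = 186.107°.
sin δ = sin 14.00° × sin 186.107° = -0.02574, so δ = -1.475°.
cos H₀ = −tan(-66.4°) tan(-1.475°) = -0.0589, H₀ = 1.6298 rad.
Bracket: H₀ sin φ sin δ + cos φ cos δ sin H₀ = 1.6298×-0.91636×-0.02574 + 0.40035×0.99967×0.99826 = 0.038442 + 0.399522 = 0.437964.
Q̄ = (S₀/π) × [bracket] = (876/π) × 0.437964 = 122.1 W/m².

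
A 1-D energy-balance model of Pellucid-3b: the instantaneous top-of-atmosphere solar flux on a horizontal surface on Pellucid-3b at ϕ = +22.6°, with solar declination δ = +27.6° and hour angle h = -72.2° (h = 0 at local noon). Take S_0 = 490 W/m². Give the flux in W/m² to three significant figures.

210 W/m²

cos θ_z = sin ϕ sin δ + cos ϕ cos δ cos h = 0.178042 + 0.250105 = 0.428147.
Flux = S_0 · cos θ_z = 490 × 0.428147 = 209.8 W/m².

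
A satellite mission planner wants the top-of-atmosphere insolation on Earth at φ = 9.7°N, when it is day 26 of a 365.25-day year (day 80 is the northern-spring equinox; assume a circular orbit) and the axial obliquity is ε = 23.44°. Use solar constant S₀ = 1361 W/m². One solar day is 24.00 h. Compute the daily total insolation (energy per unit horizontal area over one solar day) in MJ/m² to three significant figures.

31.9 MJ/m²

Solar longitude: λ_s = 360° × (26 − 80)/365.25 = -53.224°, i.e. -53.224° + 360° = 306.776°.
sin δ = sin 23.44° × sin 306.776° = -0.31862, so δ = -18.580°.
cos H₀ = −tan(+9.7°) tan(-18.580°) = 0.0575, H₀ = 1.5133 rad.
Bracket: H₀ sin φ sin δ + cos φ cos δ sin H₀ = 1.5133×0.16849×-0.31862 + 0.98570×0.94788×0.99835 = -0.081240 + 0.932784 = 0.851544.
Q̄ = (S₀/π) × [bracket] = (1361/π) × 0.851544 = 368.91 W/m².
Daily total = Q̄ × 24.00 h × 3600 s/h = 368.91 × 24.00 × 3600 / 10⁶ = 31.87 MJ/m².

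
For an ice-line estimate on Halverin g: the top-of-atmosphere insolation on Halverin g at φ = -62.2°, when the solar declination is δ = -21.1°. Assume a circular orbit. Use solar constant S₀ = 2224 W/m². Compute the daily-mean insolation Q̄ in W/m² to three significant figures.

Q̄ ≈ 749 W/m²

cos H₀ = −tan(-62.2°) tan(-21.100°) = -0.7319, H₀ = 2.3918 rad.
Bracket: H₀ sin φ sin δ + cos φ cos δ sin H₀ = 2.3918×-0.88458×-0.36000 + 0.46639×0.93295×0.68145 = 0.761666 + 0.296512 = 1.058178.
Q̄ = (S₀/π) × [bracket] = (2224/π) × 1.058178 = 749.1 W/m².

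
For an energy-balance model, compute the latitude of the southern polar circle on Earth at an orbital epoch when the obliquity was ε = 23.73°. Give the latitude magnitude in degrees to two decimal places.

The polar circle is the lowest latitude that experiences at least one full rotation of continuous darkness at the northern-summer solstice; it lies at |φ| = 90° − ε = 90° − 23.73° = 66.27°.

66.27°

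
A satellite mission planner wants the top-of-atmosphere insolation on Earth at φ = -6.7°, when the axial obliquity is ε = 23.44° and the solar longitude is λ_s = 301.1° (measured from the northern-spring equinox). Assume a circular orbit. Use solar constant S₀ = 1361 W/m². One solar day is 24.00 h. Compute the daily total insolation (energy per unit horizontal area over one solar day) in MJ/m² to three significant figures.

Solar declination: sin δ = sin ε · sin λ_s = sin 23.44° × sin 301.1° = -0.34061, so δ = -19.914°.
cos H₀ = −tan(-6.7°) tan(-19.914°) = -0.0426, H₀ = 1.6134 rad.
Bracket: H₀ sin φ sin δ + cos φ cos δ sin H₀ = 1.6134×-0.11667×-0.34061 + 0.99317×0.94020×0.99909 = 0.064115 + 0.932929 = 0.997044.
Q̄ = (S₀/π) × [bracket] = (1361/π) × 0.997044 = 431.94 W/m².
Daily total = Q̄ × 24.00 h × 3600 s/h = 431.94 × 24.00 × 3600 / 10⁶ = 37.32 MJ/m².

37.3 MJ/m²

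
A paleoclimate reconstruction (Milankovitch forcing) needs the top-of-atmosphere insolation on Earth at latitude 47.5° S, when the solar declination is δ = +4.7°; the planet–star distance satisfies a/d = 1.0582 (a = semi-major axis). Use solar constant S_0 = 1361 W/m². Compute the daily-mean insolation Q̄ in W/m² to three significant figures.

Q̄ ≈ 282 W/m²

cos h₀ = −tan(-47.5°) tan(+4.700°) = 0.0897, h₀ = 1.4810 rad.
Bracket: h₀ sin ϕ sin δ + cos ϕ cos δ sin h₀ = 1.4810×-0.73728×0.08194 + 0.67559×0.99664×0.99597 = -0.089471 + 0.670607 = 0.581136.
Inverse-square distance factor (a/d)² = 1.0582² = 1.119787.
Q̄ = (S_0/π) × 1.119787 × [bracket] = (1361/π) × 1.119787 × 0.581136 = 281.9 W/m².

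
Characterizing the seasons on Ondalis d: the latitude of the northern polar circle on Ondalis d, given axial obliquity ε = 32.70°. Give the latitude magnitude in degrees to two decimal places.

The polar circle is the lowest latitude that experiences at least one full rotation of continuous daylight at the northern-summer solstice; it lies at |φ| = 90° − ε = 90° − 32.70° = 57.30°.

57.30°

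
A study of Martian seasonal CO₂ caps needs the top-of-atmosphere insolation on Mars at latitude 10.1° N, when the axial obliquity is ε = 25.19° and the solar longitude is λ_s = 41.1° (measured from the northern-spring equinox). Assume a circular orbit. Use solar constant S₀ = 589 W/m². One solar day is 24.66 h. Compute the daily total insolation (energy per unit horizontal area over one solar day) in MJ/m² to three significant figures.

17.0 MJ/m²

Solar declination: sin δ = sin ε · sin λ_s = sin 25.19° × sin 41.1° = 0.27979, so δ = +16.248°.
cos H₀ = −tan(+10.1°) tan(+16.248°) = -0.0519, H₀ = 1.6227 rad.
Bracket: H₀ sin φ sin δ + cos φ cos δ sin H₀ = 1.6227×0.17537×0.27979 + 0.98450×0.96006×0.99865 = 0.079621 + 0.943903 = 1.023524.
Q̄ = (S₀/π) × [bracket] = (589/π) × 1.023524 = 191.89 W/m².
Daily total = Q̄ × 24.66 h × 3600 s/h = 191.89 × 24.66 × 3600 / 10⁶ = 17.04 MJ/m².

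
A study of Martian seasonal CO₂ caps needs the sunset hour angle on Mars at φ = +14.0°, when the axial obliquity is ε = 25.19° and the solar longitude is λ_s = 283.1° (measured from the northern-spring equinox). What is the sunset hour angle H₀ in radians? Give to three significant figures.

Solar declination: sin δ = sin ε · sin λ_s = sin 25.19° × sin 283.1° = -0.41454, so δ = -24.491°.
cos H₀ = −tan φ · tan δ = −tan(+14.0°) × tan(-24.491°) = 0.1136, so H₀ = 1.4570 rad = 83.48°.

H₀ = 1.46 rad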